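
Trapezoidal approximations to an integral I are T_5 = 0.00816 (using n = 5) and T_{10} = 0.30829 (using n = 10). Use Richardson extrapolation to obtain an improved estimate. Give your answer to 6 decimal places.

0.408333

R = (4·T_{10} − T_5) / 3 = (4·0.30829 − 0.00816)/3 = (1.22500)/3 = 0.408333.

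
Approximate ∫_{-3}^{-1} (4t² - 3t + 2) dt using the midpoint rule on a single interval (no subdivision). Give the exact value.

48

M = (b−a)·f(-2) = 2·(24) = 48.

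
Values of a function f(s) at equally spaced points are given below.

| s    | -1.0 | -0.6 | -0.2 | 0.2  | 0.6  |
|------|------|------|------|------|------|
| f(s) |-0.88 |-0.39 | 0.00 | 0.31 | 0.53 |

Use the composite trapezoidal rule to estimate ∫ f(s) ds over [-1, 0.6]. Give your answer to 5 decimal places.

h = 0.4, n = 4.
(h/2)·[y₀ + 2y₁ + 2y₂ + 2y₃ + y₄] = 0.2·(-0.51) = -0.10200.

-0.10200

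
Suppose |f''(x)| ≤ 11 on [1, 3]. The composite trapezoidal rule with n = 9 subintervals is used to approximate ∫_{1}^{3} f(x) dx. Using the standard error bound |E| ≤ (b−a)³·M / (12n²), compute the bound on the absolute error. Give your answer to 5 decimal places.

0.09053

|E| ≤ (2)³·11 / (12·9²) = 88/972 = 0.09053.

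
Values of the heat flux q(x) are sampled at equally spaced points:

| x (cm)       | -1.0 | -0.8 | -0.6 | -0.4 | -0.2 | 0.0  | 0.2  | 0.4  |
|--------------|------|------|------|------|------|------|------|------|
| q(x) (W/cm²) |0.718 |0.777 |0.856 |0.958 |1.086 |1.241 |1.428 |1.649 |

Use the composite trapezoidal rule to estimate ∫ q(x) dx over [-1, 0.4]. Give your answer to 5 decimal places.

h = 0.2, n = 7.
(h/2)·[y₀ + 2y₁ + 2y₂ + 2y₃ + 2y₄ + 2y₅ + 2y₆ + y₇] = 0.1·(15.059) = 1.50590.

1.50590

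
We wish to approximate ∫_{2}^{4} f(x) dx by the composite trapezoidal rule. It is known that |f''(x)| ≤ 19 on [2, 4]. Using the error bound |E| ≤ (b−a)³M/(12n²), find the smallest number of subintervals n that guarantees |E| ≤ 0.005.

51

Need 152/(12n²) ≤ 0.005.
n² ≥ 152/(12·0.005) = 2533.33 ⇒ n ≥ 50.3322, so the smallest n is 51.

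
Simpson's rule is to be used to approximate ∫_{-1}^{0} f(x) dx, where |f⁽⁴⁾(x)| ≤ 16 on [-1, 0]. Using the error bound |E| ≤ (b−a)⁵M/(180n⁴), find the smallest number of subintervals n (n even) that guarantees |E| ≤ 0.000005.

Need 16/(180n⁴) ≤ 0.000005.
n⁴ ≥ 16/(180·0.000005) = 17777.8 ⇒ n ≥ 11.5470, so the smallest even n is 12. (n must be even for Simpson's rule.)

12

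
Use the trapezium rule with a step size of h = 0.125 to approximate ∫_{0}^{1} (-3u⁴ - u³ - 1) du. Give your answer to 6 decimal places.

-1.869507

h = (1 − 0)/8 = 0.125.
Nodes u₀,…,u₈ = 0, 0.125, 0.25, 0.375, 0.5, 0.625, 0.75, 0.875, 1.
f(u) = -3u⁴ - u³ - 1: f₀=-1, f₁=-1.002685546875, f₂=-1.02734375, f₃=-1.112060546875, f₄=-1.3125, f₅=-1.701904296875, f₆=-2.37109375, f₇=-3.428466796875, f₈=-5.
(h/2)·[f₀ + 2f₁ + 2f₂ + 2f₃ + 2f₄ + 2f₅ + 2f₆ + 2f₇ + f₈] = 0.0625·(-29.912109375) = -1.869507.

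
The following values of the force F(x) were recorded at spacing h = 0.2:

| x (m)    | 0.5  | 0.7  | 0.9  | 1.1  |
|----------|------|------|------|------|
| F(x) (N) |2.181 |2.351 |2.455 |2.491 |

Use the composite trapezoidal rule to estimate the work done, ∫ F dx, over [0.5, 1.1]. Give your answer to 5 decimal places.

h = 0.2, n = 3.
(h/2)·[y₀ + 2y₁ + 2y₂ + y₃] = 0.1·(14.284) = 1.42840.

1.42840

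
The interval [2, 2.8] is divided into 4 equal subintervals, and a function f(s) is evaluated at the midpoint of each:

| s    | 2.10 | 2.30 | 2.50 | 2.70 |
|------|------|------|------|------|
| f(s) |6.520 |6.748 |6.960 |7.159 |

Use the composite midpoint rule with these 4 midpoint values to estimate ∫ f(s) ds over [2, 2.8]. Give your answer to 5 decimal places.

h = 0.2, n = 4.
h·[y(m₁) + y(m₂) + y(m₃) + y(m₄)] = 0.2·(27.387) = 5.47740.

5.47740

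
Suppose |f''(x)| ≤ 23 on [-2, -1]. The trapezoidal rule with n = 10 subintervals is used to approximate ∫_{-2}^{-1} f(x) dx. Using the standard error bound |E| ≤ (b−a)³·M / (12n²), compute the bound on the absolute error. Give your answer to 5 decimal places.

0.01917

|E| ≤ (1)³·23 / (12·10²) = 23/1200 = 0.01917.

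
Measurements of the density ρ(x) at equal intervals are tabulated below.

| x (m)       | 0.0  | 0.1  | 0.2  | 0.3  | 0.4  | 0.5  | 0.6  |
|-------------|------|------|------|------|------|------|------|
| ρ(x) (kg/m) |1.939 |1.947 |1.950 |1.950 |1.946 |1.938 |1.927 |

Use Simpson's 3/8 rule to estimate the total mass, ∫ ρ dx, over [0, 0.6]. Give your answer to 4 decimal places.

1.1666

h = 0.1, n = 6.
(3h/8)·[y₀ + 3y₁ + 3y₂ + 2y₃ + 3y₄ + 3y₅ + y₆] = 0.0375·(31.109) = 1.1666.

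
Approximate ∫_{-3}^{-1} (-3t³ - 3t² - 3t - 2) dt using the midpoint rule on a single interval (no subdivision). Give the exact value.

32

M = (b−a)·f(-2) = 2·(16) = 32.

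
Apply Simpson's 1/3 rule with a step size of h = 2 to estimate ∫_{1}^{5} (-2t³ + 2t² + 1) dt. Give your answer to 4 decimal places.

-225.3333

h = (5 − 1)/2 = 2.
Nodes t₀,…,t₂ = 1, 3, 5.
f(t) = -2t³ + 2t² + 1: f₀=1, f₁=-35, f₂=-199.
(h/3)·[f₀ + 4f₁ + f₂] = 0.666667·(-338) = -225.3333.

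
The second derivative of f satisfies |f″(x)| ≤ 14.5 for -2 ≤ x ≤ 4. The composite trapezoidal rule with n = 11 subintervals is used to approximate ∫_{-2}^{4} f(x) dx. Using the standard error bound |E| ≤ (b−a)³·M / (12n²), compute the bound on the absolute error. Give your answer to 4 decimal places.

2.1570

|E| ≤ (6)³·14.5 / (12·11²) = 3132/1452 = 2.1570.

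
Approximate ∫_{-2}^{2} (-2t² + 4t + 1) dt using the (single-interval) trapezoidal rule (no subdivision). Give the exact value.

-28

T = (b−a)/2 · [f(-2) + f(2)] = 2·[(-15) + 1] = -28.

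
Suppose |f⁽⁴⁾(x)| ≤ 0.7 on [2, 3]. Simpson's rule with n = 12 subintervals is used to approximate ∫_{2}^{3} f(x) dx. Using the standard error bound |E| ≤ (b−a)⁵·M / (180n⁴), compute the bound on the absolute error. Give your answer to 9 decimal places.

0.000000188

|E| ≤ (1)⁵·0.7 / (180·12⁴) = 0.7/3732480 = 0.000000188.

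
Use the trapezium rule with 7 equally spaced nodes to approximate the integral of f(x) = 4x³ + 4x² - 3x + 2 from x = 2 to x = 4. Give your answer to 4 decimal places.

302.1481

h = (4 − 2)/6 = 0.333333.
Nodes x₀,…,x₆ = 2, 2.333333, 2.666667, 3, 3.333333, 3.666667, 4.
f(x) = 4x³ + 4x² - 3x + 2: f₀=44, f₁=67.592593, f₂=98.296296, f₃=137, f₄=184.592593, f₅=241.962963, f₆=310.
(h/2)·[f₀ + 2f₁ + 2f₂ + 2f₃ + 2f₄ + 2f₅ + f₆] = 0.166667·(1812.888889) = 302.1481.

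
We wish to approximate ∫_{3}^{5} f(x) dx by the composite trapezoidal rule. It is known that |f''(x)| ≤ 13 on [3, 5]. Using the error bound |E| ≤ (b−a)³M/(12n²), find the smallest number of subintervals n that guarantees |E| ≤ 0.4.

Need 104/(12n²) ≤ 0.4.
n² ≥ 104/(12·0.4) = 21.6667 ⇒ n ≥ 4.6547, so the smallest n is 5.

5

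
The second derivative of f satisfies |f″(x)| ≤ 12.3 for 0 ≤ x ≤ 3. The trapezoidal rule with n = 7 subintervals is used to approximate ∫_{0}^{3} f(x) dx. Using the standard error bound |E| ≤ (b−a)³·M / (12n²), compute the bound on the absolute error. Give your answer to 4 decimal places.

|E| ≤ (3)³·12.3 / (12·7²) = 332.1/588 = 0.5648.

0.5648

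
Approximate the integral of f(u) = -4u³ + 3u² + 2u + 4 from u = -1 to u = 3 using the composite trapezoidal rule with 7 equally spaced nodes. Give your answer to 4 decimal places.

h = (3 − (-1))/6 = 0.666667.
Nodes u₀,…,u₆ = -1, -0.333333, 0.333333, 1, 1.666667, 2.333333, 3.
f(u) = -4u³ + 3u² + 2u + 4: f₀=9, f₁=3.814815, f₂=4.851852, f₃=5, f₄=-2.851852, f₅=-25.814815, f₆=-71.
(h/2)·[f₀ + 2f₁ + 2f₂ + 2f₃ + 2f₄ + 2f₅ + f₆] = 0.333333·(-92) = -30.6667.

-30.6667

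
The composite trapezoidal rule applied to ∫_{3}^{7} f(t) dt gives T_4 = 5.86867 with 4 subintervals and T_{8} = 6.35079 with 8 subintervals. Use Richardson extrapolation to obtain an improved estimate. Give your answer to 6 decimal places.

6.511497

R = (4·T_{8} − T_4) / 3 = (4·6.35079 − 5.86867)/3 = (19.53449)/3 = 6.511497.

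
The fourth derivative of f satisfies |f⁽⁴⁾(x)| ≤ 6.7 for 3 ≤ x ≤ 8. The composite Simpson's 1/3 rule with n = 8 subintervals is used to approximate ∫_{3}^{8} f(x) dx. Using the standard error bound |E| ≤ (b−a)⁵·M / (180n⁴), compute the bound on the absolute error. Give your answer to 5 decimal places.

0.02840

|E| ≤ (5)⁵·6.7 / (180·8⁴) = 20937.5/737280 = 0.02840.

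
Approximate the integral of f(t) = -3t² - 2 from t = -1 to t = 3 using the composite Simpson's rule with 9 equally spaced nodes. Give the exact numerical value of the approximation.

h = (3 − (-1))/8 = 0.5.
Nodes t₀,…,t₈ = -1, -0.5, 0, 0.5, 1, 1.5, 2, 2.5, 3.
f(t) = -3t² - 2: f₀=-5, f₁=-2.75, f₂=-2, f₃=-2.75, f₄=-5, f₅=-8.75, f₆=-14, f₇=-20.75, f₈=-29.
(h/3)·[f₀ + 4f₁ + 2f₂ + 4f₃ + 2f₄ + 4f₅ + 2f₆ + 4f₇ + f₈] = 0.166667·(-216) = -36.

-36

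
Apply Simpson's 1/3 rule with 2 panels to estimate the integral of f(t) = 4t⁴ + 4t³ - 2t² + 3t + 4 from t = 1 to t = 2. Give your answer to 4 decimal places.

h = (2 − 1)/2 = 0.5.
Nodes t₀,…,t₂ = 1, 1.5, 2.
f(t) = 4t⁴ + 4t³ - 2t² + 3t + 4: f₀=13, f₁=37.75, f₂=98.
(h/3)·[f₀ + 4f₁ + f₂] = 0.166667·(262) = 43.6667.

43.6667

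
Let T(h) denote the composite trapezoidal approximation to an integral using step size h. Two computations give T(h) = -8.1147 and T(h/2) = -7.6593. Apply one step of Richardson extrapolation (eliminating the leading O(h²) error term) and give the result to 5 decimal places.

R = (4·T(h/2) − T(h)) / 3 = (4·(-7.6593) − (-8.1147))/3 = (-22.5225)/3 = -7.50750.

-7.50750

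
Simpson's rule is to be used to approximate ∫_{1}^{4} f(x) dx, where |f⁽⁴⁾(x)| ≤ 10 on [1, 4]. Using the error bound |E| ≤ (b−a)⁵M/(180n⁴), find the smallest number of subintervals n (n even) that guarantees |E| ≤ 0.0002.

18

Need 2430/(180n⁴) ≤ 0.0002.
n⁴ ≥ 2430/(180·0.0002) = 67500 ⇒ n ≥ 16.1185, so the smallest even n is 18. (n must be even for Simpson's rule.)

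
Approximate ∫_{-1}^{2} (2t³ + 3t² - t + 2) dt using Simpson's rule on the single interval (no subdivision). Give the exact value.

S = (b−a)/6 · [f(-1) + 4f(0.5) + f(2)] = 0.5·[4 + 4·2.5 + 28] = 21.

21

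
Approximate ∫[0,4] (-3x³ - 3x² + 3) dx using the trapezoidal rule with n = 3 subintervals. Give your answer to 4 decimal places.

h = (4 − 0)/3 = 1.333333.
Nodes x₀,…,x₃ = 0, 1.333333, 2.666667, 4.
f(x) = -3x³ - 3x² + 3: f₀=3, f₁=-9.444444, f₂=-75.222222, f₃=-237.
(h/2)·[f₀ + 2f₁ + 2f₂ + f₃] = 0.666667·(-403.333333) = -268.8889.

-268.8889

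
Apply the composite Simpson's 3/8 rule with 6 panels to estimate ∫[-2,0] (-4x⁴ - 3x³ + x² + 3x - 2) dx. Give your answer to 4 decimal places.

h = (0 − (-2))/6 = 0.333333.
Nodes x₀,…,x₆ = -2, -1.666667, -1.333333, -1, -0.666667, -0.333333, 0.
f(x) = -4x⁴ - 3x³ + x² + 3x - 2: f₀=-44, f₁=-21.197531, f₂=-9.753086, f₃=-5, f₄=-3.456790, f₅=-2.827160, f₆=-2.
(3h/8)·[f₀ + 3f₁ + 3f₂ + 2f₃ + 3f₄ + 3f₅ + f₆] = 0.125·(-167.703704) = -20.9630.

-20.9630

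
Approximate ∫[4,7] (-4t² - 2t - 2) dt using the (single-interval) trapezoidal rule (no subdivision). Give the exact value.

T = (b−a)/2 · [f(4) + f(7)] = 1.5·[(-74) + (-212)] = -429.

-429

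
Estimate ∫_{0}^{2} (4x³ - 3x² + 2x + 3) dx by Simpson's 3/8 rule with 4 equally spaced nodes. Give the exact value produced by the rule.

18

h = (2 − 0)/3 = 0.666667.
Nodes x₀,…,x₃ = 0, 0.666667, 1.333333, 2.
f(x) = 4x³ - 3x² + 2x + 3: f₀=3, f₁=4.185185, f₂=9.814815, f₃=27.
(3h/8)·[f₀ + 3f₁ + 3f₂ + f₃] = 0.25·(72) = 18.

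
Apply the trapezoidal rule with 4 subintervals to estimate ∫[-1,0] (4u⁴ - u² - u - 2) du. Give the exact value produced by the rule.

-0.9609375

h = (0 − (-1))/4 = 0.25.
Nodes u₀,…,u₄ = -1, -0.75, -0.5, -0.25, 0.
f(u) = 4u⁴ - u² - u - 2: f₀=2, f₁=-0.546875, f₂=-1.5, f₃=-1.796875, f₄=-2.
(h/2)·[f₀ + 2f₁ + 2f₂ + 2f₃ + f₄] = 0.125·(-7.6875) = -0.9609375.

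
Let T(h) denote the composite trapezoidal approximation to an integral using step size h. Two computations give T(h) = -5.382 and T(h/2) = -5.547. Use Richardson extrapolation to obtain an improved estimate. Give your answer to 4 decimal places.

R = (4·T(h/2) − T(h)) / 3 = (4·(-5.547) − (-5.382))/3 = (-16.806)/3 = -5.6020.

-5.6020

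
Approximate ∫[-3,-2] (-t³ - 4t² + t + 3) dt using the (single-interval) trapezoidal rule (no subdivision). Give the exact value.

T = (b−a)/2 · [f(-3) + f(-2)] = 0.5·[(-9) + (-7)] = -8.

-8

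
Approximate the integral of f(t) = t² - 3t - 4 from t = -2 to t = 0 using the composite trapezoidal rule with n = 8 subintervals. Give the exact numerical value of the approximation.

h = (0 − (-2))/8 = 0.25.
Nodes t₀,…,t₈ = -2, -1.75, -1.5, -1.25, -1, -0.75, -0.5, -0.25, 0.
f(t) = t² - 3t - 4: f₀=6, f₁=4.3125, f₂=2.75, f₃=1.3125, f₄=0, f₅=-1.1875, f₆=-2.25, f₇=-3.1875, f₈=-4.
(h/2)·[f₀ + 2f₁ + 2f₂ + 2f₃ + 2f₄ + 2f₅ + 2f₆ + 2f₇ + f₈] = 0.125·(5.5) = 0.6875.

0.6875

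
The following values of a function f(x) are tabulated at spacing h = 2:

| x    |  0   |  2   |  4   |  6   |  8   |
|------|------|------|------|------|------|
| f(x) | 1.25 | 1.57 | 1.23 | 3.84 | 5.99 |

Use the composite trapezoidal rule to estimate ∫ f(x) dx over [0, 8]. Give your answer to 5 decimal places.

20.52000

h = 2, n = 4.
(h/2)·[y₀ + 2y₁ + 2y₂ + 2y₃ + y₄] = 1·(20.52) = 20.52000.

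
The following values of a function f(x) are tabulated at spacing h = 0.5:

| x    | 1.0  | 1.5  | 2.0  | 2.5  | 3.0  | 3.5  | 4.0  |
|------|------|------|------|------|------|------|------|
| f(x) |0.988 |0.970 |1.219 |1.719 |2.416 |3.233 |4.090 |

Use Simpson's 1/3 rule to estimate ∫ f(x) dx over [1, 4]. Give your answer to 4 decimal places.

h = 0.5, n = 6.
(h/3)·[y₀ + 4y₁ + 2y₂ + 4y₃ + 2y₄ + 4y₅ + y₆] = 0.166667·(36.036) = 6.0060.

6.0060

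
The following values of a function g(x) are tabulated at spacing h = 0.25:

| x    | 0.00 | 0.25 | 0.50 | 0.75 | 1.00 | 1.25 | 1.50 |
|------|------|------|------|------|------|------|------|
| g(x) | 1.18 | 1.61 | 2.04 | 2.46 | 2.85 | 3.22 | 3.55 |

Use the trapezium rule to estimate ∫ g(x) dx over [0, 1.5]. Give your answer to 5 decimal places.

h = 0.25, n = 6.
(h/2)·[y₀ + 2y₁ + 2y₂ + 2y₃ + 2y₄ + 2y₅ + y₆] = 0.125·(29.09) = 3.63625.

3.63625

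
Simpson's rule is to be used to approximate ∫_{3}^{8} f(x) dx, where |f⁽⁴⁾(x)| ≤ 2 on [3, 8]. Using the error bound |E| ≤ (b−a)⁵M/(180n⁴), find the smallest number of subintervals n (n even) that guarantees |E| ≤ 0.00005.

30

Need 6250/(180n⁴) ≤ 0.00005.
n⁴ ≥ 6250/(180·0.00005) = 694444 ⇒ n ≥ 28.8675, so the smallest even n is 30. (n must be even for Simpson's rule.)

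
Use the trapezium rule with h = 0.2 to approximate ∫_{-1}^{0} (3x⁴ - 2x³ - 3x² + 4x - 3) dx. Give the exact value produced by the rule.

h = (0 − (-1))/5 = 0.2.
Nodes x₀,…,x₅ = -1, -0.8, -0.6, -0.4, -0.2, 0.
f(x) = 3x⁴ - 2x³ - 3x² + 4x - 3: f₀=-5, f₁=-5.8672, f₂=-5.6592, f₃=-4.8752, f₄=-3.8992, f₅=-3.
(h/2)·[f₀ + 2f₁ + 2f₂ + 2f₃ + 2f₄ + f₅] = 0.1·(-48.6016) = -4.86016.

-4.86016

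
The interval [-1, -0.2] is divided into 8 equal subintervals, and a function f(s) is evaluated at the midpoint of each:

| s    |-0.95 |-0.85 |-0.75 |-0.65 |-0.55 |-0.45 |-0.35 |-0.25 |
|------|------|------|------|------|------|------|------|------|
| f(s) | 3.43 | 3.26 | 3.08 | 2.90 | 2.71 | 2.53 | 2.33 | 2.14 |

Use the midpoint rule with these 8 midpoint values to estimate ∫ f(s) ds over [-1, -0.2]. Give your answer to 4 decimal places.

h = 0.1, n = 8.
h·[y(m₁) + y(m₂) + y(m₃) + y(m₄) + y(m₅) + y(m₆) + y(m₇) + y(m₈)] = 0.1·(22.38) = 2.2380.

2.2380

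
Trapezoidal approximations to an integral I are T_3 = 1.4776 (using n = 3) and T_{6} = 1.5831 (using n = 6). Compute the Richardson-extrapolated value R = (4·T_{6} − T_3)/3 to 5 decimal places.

1.61827

R = (4·T_{6} − T_3) / 3 = (4·1.5831 − 1.4776)/3 = (4.8548)/3 = 1.61827.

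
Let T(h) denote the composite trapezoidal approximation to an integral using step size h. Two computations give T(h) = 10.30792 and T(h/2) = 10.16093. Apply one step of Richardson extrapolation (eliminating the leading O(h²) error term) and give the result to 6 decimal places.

10.111933

R = (4·T(h/2) − T(h)) / 3 = (4·10.16093 − 10.30792)/3 = (30.33580)/3 = 10.111933.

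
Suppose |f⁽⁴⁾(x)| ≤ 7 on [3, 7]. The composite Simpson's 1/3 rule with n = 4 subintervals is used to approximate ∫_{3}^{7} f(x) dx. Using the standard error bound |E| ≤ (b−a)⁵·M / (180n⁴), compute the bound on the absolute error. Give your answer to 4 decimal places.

|E| ≤ (4)⁵·7 / (180·4⁴) = 7168/46080 = 0.1556.

0.1556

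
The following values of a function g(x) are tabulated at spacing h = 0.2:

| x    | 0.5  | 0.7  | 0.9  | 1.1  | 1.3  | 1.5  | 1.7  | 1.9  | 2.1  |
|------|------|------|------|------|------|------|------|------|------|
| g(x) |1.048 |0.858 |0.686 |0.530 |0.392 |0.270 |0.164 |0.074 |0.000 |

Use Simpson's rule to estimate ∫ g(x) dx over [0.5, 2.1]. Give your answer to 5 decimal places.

h = 0.2, n = 8.
(h/3)·[y₀ + 4y₁ + 2y₂ + 4y₃ + 2y₄ + 4y₅ + 2y₆ + 4y₇ + y₈] = 0.066667·(10.460) = 0.69733.

0.69733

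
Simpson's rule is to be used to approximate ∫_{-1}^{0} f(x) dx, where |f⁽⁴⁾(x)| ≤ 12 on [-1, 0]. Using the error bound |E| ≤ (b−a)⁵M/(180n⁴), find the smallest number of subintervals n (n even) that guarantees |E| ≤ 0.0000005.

Need 12/(180n⁴) ≤ 0.0000005.
n⁴ ≥ 12/(180·0.0000005) = 133333 ⇒ n ≥ 19.1089, so the smallest even n is 20. (n must be even for Simpson's rule.)

20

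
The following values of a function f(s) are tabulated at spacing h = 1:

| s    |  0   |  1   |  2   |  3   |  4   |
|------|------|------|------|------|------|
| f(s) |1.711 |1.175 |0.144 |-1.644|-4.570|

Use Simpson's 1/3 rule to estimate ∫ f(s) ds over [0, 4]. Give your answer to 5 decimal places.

-1.48233

h = 1, n = 4.
(h/3)·[y₀ + 4y₁ + 2y₂ + 4y₃ + y₄] = 0.333333·(-4.447) = -1.48233.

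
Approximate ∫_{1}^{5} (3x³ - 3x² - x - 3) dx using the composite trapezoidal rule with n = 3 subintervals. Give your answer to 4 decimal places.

348.4444

h = (5 − 1)/3 = 1.333333.
Nodes x₀,…,x₃ = 1, 2.333333, 3.666667, 5.
f(x) = 3x³ - 3x² - x - 3: f₀=-4, f₁=16.444444, f₂=100.888889, f₃=292.
(h/2)·[f₀ + 2f₁ + 2f₂ + f₃] = 0.666667·(522.666667) = 348.4444.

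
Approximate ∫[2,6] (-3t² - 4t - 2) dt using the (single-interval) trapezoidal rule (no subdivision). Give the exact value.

T = (b−a)/2 · [f(2) + f(6)] = 2·[(-22) + (-134)] = -312.

-312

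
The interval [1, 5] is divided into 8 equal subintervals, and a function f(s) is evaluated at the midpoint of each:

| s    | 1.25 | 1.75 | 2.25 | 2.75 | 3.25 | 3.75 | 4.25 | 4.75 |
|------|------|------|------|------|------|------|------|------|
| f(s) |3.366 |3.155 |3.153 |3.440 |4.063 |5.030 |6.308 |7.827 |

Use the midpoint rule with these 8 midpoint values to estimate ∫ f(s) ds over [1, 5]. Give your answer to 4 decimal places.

h = 0.5, n = 8.
h·[y(m₁) + y(m₂) + y(m₃) + y(m₄) + y(m₅) + y(m₆) + y(m₇) + y(m₈)] = 0.5·(36.342) = 18.1710.

18.1710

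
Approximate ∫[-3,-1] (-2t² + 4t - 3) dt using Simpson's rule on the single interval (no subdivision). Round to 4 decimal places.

-39.3333

S = (b−a)/6 · [f(-3) + 4f(-2) + f(-1)] = 0.333333·[(-33) + 4·(-19) + (-9)] = -39.3333.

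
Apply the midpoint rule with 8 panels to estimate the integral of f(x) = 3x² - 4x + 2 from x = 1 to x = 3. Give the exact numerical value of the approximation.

13.96875

h = (3 − 1)/8 = 0.25.
Midpoints m₁,…,m₈ = 1.125, 1.375, 1.625, 1.875, 2.125, 2.375, 2.625, 2.875.
f(m₁)=1.296875, f(m₂)=2.171875, f(m₃)=3.421875, f(m₄)=5.046875, f(m₅)=7.046875, f(m₆)=9.421875, f(m₇)=12.171875, f(m₈)=15.296875.
h·[f(m₁) + f(m₂) + f(m₃) + f(m₄) + f(m₅) + f(m₆) + f(m₇) + f(m₈)] = 0.25·(55.875) = 13.96875.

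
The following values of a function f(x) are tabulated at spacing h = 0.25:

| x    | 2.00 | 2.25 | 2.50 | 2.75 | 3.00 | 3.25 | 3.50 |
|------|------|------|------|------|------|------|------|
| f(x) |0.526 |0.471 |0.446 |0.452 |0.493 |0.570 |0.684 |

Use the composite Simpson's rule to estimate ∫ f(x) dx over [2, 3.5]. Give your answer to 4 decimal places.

0.7550

h = 0.25, n = 6.
(h/3)·[y₀ + 4y₁ + 2y₂ + 4y₃ + 2y₄ + 4y₅ + y₆] = 0.083333·(9.060) = 0.7550.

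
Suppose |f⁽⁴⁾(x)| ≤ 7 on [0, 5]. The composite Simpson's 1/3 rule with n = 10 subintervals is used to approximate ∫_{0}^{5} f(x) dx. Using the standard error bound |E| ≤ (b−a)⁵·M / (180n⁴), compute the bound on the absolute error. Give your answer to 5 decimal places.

0.01215

|E| ≤ (5)⁵·7 / (180·10⁴) = 21875/1800000 = 0.01215.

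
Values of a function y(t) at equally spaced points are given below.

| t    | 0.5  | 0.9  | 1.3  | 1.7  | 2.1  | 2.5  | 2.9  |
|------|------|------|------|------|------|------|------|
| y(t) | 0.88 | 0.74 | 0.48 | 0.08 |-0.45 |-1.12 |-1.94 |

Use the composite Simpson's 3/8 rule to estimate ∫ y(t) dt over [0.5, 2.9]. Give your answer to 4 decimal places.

-0.2925

h = 0.4, n = 6.
(3h/8)·[y₀ + 3y₁ + 3y₂ + 2y₃ + 3y₄ + 3y₅ + y₆] = 0.15·(-1.95) = -0.2925.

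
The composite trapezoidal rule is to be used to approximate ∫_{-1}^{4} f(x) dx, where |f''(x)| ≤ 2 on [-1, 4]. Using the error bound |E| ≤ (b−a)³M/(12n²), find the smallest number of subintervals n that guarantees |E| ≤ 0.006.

59

Need 250/(12n²) ≤ 0.006.
n² ≥ 250/(12·0.006) = 3472.22 ⇒ n ≥ 58.9256, so the smallest n is 59.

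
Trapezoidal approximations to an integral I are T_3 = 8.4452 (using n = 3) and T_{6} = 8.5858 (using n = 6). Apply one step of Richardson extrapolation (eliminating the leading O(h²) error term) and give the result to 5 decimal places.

R = (4·T_{6} − T_3) / 3 = (4·8.5858 − 8.4452)/3 = (25.8980)/3 = 8.63267.

8.63267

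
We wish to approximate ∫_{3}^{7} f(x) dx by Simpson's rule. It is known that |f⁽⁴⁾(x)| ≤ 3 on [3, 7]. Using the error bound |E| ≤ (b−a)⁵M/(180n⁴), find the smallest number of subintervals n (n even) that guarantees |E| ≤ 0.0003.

Need 3072/(180n⁴) ≤ 0.0003.
n⁴ ≥ 3072/(180·0.0003) = 56888.9 ⇒ n ≥ 15.4439, so the smallest even n is 16. (n must be even for Simpson's rule.)

16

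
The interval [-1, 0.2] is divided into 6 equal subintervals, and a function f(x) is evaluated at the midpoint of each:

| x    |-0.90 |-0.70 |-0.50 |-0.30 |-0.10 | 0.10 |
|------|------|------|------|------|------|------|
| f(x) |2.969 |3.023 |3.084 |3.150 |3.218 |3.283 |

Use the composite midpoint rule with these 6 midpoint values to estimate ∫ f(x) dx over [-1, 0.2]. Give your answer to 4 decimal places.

h = 0.2, n = 6.
h·[y(m₁) + y(m₂) + y(m₃) + y(m₄) + y(m₅) + y(m₆)] = 0.2·(18.727) = 3.7454.

3.7454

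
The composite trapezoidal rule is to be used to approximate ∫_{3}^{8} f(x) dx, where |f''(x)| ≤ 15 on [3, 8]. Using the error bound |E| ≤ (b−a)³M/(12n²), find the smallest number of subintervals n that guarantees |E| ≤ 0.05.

Need 1875/(12n²) ≤ 0.05.
n² ≥ 1875/(12·0.05) = 3125 ⇒ n ≥ 55.9017, so the smallest n is 56.

56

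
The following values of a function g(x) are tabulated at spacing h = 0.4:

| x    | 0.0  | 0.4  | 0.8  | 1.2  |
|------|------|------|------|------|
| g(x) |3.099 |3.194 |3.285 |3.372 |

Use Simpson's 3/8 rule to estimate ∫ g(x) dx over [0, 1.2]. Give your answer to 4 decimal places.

3.8862

h = 0.4, n = 3.
(3h/8)·[y₀ + 3y₁ + 3y₂ + y₃] = 0.15·(25.908) = 3.8862.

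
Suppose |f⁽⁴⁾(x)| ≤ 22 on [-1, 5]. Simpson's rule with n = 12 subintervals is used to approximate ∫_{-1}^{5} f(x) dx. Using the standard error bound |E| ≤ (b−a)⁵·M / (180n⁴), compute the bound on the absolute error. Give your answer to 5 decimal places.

0.04583

|E| ≤ (6)⁵·22 / (180·12⁴) = 171072/3732480 = 0.04583.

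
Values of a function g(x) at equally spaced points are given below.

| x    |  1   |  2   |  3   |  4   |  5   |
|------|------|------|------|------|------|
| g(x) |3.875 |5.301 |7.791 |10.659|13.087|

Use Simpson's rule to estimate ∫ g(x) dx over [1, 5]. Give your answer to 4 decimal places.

h = 1, n = 4.
(h/3)·[y₀ + 4y₁ + 2y₂ + 4y₃ + y₄] = 0.333333·(96.384) = 32.1280.

32.1280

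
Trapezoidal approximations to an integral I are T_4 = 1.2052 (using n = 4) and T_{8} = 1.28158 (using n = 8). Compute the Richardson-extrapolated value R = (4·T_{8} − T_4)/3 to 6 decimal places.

1.307040

R = (4·T_{8} − T_4) / 3 = (4·1.28158 − 1.2052)/3 = (3.92112)/3 = 1.307040.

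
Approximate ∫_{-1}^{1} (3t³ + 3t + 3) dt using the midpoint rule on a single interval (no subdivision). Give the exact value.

M = (b−a)·f(0) = 2·(3) = 6.

6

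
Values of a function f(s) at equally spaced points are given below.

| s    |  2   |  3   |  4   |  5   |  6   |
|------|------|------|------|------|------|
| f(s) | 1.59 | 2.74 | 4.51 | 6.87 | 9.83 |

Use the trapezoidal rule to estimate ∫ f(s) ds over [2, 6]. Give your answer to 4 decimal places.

h = 1, n = 4.
(h/2)·[y₀ + 2y₁ + 2y₂ + 2y₃ + y₄] = 0.5·(39.66) = 19.8300.

19.8300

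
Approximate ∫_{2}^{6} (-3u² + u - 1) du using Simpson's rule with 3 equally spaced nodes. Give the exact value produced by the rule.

h = (6 − 2)/2 = 2.
Nodes u₀,…,u₂ = 2, 4, 6.
f(u) = -3u² + u - 1: f₀=-11, f₁=-45, f₂=-103.
(h/3)·[f₀ + 4f₁ + f₂] = 0.666667·(-294) = -196.

-196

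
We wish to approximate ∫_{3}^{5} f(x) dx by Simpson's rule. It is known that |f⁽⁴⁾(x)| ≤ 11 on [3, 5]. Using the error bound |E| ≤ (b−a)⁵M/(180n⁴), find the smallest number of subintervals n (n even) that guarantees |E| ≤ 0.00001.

Need 352/(180n⁴) ≤ 0.00001.
n⁴ ≥ 352/(180·0.00001) = 195556 ⇒ n ≥ 21.0289, so the smallest even n is 22. (n must be even for Simpson's rule.)

22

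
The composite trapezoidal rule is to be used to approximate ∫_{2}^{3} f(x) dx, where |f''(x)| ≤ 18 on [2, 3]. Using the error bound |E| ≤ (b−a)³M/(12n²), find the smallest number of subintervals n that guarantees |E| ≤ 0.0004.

Need 18/(12n²) ≤ 0.0004.
n² ≥ 18/(12·0.0004) = 3750 ⇒ n ≥ 61.2372, so the smallest n is 62.

62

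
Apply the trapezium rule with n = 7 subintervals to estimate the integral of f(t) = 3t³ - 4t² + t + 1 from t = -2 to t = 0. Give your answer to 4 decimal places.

h = (0 − (-2))/7 = 0.285714.
Nodes t₀,…,t₇ = -2, -1.714286, -1.428571, -1.142857, -0.857143, -0.571429, -0.285714, 0.
f(t) = 3t³ - 4t² + t + 1: f₀=-41, f₁=-27.583090, f₂=-17.338192, f₃=-9.845481, f₄=-4.685131, f₅=-1.437318, f₆=0.317784, f₇=1.
(h/2)·[f₀ + 2f₁ + 2f₂ + 2f₃ + 2f₄ + 2f₅ + 2f₆ + f₇] = 0.142857·(-161.142857) = -23.0204.

-23.0204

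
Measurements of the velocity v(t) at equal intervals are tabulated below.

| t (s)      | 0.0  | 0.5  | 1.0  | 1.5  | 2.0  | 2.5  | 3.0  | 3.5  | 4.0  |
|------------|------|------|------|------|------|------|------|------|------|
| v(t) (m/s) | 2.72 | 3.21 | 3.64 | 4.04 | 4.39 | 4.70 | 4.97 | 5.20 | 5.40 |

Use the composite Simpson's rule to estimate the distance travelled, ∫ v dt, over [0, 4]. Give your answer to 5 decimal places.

h = 0.5, n = 8.
(h/3)·[y₀ + 4y₁ + 2y₂ + 4y₃ + 2y₄ + 4y₅ + 2y₆ + 4y₇ + y₈] = 0.166667·(102.72) = 17.12000.

17.12000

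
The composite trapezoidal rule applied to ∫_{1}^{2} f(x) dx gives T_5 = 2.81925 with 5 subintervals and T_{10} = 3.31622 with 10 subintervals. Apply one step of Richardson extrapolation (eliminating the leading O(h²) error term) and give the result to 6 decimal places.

R = (4·T_{10} − T_5) / 3 = (4·3.31622 − 2.81925)/3 = (10.44563)/3 = 3.481877.

3.481877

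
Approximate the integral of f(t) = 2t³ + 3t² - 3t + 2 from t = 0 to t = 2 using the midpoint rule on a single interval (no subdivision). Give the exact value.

M = (b−a)·f(1) = 2·(4) = 8.

8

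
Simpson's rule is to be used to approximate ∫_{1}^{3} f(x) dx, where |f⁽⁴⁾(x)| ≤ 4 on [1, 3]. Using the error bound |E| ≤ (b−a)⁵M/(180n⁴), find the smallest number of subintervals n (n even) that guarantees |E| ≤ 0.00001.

18

Need 128/(180n⁴) ≤ 0.00001.
n⁴ ≥ 128/(180·0.00001) = 71111.1 ⇒ n ≥ 16.3299, so the smallest even n is 18. (n must be even for Simpson's rule.)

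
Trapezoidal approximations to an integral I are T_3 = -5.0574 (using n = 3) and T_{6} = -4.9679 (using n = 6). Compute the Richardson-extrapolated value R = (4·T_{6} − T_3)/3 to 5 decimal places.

-4.93807

R = (4·T_{6} − T_3) / 3 = (4·(-4.9679) − (-5.0574))/3 = (-14.8142)/3 = -4.93807.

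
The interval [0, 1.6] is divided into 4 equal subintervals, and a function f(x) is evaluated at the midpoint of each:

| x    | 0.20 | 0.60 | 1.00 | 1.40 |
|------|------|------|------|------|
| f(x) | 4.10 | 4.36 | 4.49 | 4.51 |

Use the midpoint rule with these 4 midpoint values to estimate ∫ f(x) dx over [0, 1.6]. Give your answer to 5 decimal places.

6.98400

h = 0.4, n = 4.
h·[y(m₁) + y(m₂) + y(m₃) + y(m₄)] = 0.4·(17.46) = 6.98400.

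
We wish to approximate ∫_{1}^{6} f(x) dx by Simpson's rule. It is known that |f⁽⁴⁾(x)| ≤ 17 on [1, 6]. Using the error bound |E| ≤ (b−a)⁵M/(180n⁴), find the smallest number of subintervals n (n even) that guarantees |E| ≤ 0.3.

6

Need 53125/(180n⁴) ≤ 0.3.
n⁴ ≥ 53125/(180·0.3) = 983.796 ⇒ n ≥ 5.6005, so the smallest even n is 6. (n must be even for Simpson's rule.)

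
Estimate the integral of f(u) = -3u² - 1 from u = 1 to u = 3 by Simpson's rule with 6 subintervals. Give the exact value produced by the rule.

-28

h = (3 − 1)/6 = 0.333333.
Nodes u₀,…,u₆ = 1, 1.333333, 1.666667, 2, 2.333333, 2.666667, 3.
f(u) = -3u² - 1: f₀=-4, f₁=-6.333333, f₂=-9.333333, f₃=-13, f₄=-17.333333, f₅=-22.333333, f₆=-28.
(h/3)·[f₀ + 4f₁ + 2f₂ + 4f₃ + 2f₄ + 4f₅ + f₆] = 0.111111·(-252) = -28.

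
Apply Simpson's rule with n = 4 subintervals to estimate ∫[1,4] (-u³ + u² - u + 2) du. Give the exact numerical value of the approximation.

h = (4 − 1)/4 = 0.75.
Nodes u₀,…,u₄ = 1, 1.75, 2.5, 3.25, 4.
f(u) = -u³ + u² - u + 2: f₀=1, f₁=-2.046875, f₂=-9.875, f₃=-25.015625, f₄=-50.
(h/3)·[f₀ + 4f₁ + 2f₂ + 4f₃ + f₄] = 0.25·(-177) = -44.25.

-44.25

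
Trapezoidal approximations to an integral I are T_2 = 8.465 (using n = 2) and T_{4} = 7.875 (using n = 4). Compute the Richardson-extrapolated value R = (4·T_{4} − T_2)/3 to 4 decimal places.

7.6783

R = (4·T_{4} − T_2) / 3 = (4·7.875 − 8.465)/3 = (23.035)/3 = 7.6783.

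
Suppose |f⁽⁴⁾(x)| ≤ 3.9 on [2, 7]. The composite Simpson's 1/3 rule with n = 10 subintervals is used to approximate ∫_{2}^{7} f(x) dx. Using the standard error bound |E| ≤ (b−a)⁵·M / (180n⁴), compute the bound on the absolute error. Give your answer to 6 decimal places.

0.006771

|E| ≤ (5)⁵·3.9 / (180·10⁴) = 12187.5/1800000 = 0.006771.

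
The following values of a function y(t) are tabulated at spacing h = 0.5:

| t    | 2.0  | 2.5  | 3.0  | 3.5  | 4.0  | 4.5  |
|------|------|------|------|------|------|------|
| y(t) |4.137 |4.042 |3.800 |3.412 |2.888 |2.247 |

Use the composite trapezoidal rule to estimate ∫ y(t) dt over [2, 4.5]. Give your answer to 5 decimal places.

8.66700

h = 0.5, n = 5.
(h/2)·[y₀ + 2y₁ + 2y₂ + 2y₃ + 2y₄ + y₅] = 0.25·(34.668) = 8.66700.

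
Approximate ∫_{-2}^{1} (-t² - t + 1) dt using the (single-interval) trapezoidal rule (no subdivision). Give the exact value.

T = (b−a)/2 · [f(-2) + f(1)] = 1.5·[(-1) + (-1)] = -3.

-3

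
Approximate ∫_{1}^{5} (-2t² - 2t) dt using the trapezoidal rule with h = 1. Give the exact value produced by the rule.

-108

h = (5 − 1)/4 = 1.
Nodes t₀,…,t₄ = 1, 2, 3, 4, 5.
f(t) = -2t² - 2t: f₀=-4, f₁=-12, f₂=-24, f₃=-40, f₄=-60.
(h/2)·[f₀ + 2f₁ + 2f₂ + 2f₃ + f₄] = 0.5·(-216) = -108.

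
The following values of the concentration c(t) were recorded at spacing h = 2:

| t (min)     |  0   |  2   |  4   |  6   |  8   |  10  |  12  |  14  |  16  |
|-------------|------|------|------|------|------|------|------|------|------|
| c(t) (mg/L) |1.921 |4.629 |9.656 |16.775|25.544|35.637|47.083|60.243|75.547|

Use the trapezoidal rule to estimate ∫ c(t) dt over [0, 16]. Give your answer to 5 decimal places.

h = 2, n = 8.
(h/2)·[y₀ + 2y₁ + 2y₂ + 2y₃ + 2y₄ + 2y₅ + 2y₆ + 2y₇ + y₈] = 1·(476.602) = 476.60200.

476.60200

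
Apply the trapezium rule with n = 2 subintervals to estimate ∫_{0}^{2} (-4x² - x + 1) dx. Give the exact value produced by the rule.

-12

h = (2 − 0)/2 = 1.
Nodes x₀,…,x₂ = 0, 1, 2.
f(x) = -4x² - x + 1: f₀=1, f₁=-4, f₂=-17.
(h/2)·[f₀ + 2f₁ + f₂] = 0.5·(-24) = -12.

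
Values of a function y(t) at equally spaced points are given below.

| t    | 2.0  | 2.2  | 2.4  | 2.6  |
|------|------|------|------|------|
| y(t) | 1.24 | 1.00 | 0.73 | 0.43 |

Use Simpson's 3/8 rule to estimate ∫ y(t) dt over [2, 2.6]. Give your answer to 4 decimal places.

0.5145

h = 0.2, n = 3.
(3h/8)·[y₀ + 3y₁ + 3y₂ + y₃] = 0.075·(6.86) = 0.5145.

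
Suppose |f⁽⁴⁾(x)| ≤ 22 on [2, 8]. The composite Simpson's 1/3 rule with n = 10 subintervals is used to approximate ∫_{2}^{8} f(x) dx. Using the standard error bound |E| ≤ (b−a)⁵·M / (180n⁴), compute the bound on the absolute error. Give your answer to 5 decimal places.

0.09504

|E| ≤ (6)⁵·22 / (180·10⁴) = 171072/1800000 = 0.09504.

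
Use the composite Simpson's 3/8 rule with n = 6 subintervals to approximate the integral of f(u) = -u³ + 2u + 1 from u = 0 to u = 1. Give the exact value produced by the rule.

h = (1 − 0)/6 = 0.166667.
Nodes u₀,…,u₆ = 0, 0.166667, 0.333333, 0.5, 0.666667, 0.833333, 1.
f(u) = -u³ + 2u + 1: f₀=1, f₁=1.328704, f₂=1.629630, f₃=1.875, f₄=2.037037, f₅=2.087963, f₆=2.
(3h/8)·[f₀ + 3f₁ + 3f₂ + 2f₃ + 3f₄ + 3f₅ + f₆] = 0.0625·(28) = 1.75.

1.75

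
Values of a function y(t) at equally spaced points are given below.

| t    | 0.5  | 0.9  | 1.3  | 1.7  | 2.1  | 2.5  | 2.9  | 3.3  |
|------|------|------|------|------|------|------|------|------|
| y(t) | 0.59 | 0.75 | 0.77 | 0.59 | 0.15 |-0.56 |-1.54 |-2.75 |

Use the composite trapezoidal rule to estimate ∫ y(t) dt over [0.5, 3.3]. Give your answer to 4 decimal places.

h = 0.4, n = 7.
(h/2)·[y₀ + 2y₁ + 2y₂ + 2y₃ + 2y₄ + 2y₅ + 2y₆ + y₇] = 0.2·(-1.84) = -0.3680.

-0.3680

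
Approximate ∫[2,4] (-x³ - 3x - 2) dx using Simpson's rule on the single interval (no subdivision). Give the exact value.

S = (b−a)/6 · [f(2) + 4f(3) + f(4)] = 0.333333·[(-16) + 4·(-38) + (-78)] = -82.

-82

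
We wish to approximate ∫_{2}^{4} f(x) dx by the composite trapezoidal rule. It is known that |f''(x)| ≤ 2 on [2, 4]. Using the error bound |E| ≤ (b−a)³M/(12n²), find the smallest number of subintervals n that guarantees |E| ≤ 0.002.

Need 16/(12n²) ≤ 0.002.
n² ≥ 16/(12·0.002) = 666.667 ⇒ n ≥ 25.8199, so the smallest n is 26.

26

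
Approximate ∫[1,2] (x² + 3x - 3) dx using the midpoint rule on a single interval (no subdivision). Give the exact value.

M = (b−a)·f(1.5) = 1·(3.75) = 3.75.

3.75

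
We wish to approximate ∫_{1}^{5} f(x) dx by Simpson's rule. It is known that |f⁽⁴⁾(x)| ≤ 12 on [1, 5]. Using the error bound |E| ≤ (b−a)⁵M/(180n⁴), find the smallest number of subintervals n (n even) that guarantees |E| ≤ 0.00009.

30

Need 12288/(180n⁴) ≤ 0.00009.
n⁴ ≥ 12288/(180·0.00009) = 758519 ⇒ n ≥ 29.5115, so the smallest even n is 30. (n must be even for Simpson's rule.)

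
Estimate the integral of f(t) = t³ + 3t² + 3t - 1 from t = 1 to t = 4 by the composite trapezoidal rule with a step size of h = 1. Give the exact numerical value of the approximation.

h = (4 − 1)/3 = 1.
Nodes t₀,…,t₃ = 1, 2, 3, 4.
f(t) = t³ + 3t² + 3t - 1: f₀=6, f₁=25, f₂=62, f₃=123.
(h/2)·[f₀ + 2f₁ + 2f₂ + f₃] = 0.5·(303) = 151.5.

151.5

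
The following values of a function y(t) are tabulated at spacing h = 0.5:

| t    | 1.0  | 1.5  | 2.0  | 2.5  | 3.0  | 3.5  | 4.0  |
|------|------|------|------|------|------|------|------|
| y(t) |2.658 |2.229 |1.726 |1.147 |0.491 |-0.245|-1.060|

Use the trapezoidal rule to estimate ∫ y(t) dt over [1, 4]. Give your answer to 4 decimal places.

h = 0.5, n = 6.
(h/2)·[y₀ + 2y₁ + 2y₂ + 2y₃ + 2y₄ + 2y₅ + y₆] = 0.25·(12.294) = 3.0735.

3.0735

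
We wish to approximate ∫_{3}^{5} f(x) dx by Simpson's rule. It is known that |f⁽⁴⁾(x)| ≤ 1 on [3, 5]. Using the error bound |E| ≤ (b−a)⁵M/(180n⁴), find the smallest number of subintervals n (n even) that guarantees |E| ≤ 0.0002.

Need 32/(180n⁴) ≤ 0.0002.
n⁴ ≥ 32/(180·0.0002) = 888.889 ⇒ n ≥ 5.4602, so the smallest even n is 6. (n must be even for Simpson's rule.)

6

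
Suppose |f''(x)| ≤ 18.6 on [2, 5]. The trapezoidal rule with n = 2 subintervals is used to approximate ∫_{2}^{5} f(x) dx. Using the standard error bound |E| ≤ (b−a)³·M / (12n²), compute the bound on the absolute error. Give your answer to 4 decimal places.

|E| ≤ (3)³·18.6 / (12·2²) = 502.2/48 = 10.4625.

10.4625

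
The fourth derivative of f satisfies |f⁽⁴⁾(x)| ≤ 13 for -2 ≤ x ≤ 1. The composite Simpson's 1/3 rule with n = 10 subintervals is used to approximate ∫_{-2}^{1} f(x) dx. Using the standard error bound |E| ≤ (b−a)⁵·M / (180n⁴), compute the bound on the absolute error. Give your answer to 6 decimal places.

0.001755

|E| ≤ (3)⁵·13 / (180·10⁴) = 3159/1800000 = 0.001755.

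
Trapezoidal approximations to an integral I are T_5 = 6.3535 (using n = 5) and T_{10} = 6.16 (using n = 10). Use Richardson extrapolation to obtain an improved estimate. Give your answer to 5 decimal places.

R = (4·T_{10} − T_5) / 3 = (4·6.16 − 6.3535)/3 = (18.2865)/3 = 6.09550.

6.09550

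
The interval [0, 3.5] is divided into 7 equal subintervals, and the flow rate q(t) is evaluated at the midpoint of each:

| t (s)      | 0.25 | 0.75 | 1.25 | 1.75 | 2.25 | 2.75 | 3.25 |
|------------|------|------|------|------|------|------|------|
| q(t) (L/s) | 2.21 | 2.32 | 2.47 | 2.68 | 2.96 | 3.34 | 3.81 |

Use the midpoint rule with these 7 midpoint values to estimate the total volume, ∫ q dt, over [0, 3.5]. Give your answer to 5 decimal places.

9.89500

h = 0.5, n = 7.
h·[y(m₁) + y(m₂) + y(m₃) + y(m₄) + y(m₅) + y(m₆) + y(m₇)] = 0.5·(19.79) = 9.89500.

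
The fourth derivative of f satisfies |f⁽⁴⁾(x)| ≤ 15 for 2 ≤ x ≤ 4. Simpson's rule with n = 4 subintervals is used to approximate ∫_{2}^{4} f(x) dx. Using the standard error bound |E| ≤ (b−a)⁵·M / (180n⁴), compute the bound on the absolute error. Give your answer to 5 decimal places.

|E| ≤ (2)⁵·15 / (180·4⁴) = 480/46080 = 0.01042.

0.01042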